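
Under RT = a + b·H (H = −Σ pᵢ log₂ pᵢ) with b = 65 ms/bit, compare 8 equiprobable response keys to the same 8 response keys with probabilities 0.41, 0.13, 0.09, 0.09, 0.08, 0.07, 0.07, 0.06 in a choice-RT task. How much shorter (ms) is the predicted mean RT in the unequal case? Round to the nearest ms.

26 ms

Equiprobable entropy H₀ = log₂ 8 = 3.0000 bits.
Skewed entropy H = −Σ pᵢ log₂ pᵢ = 2.6075 bits.
ΔRT = b·(H₀ − H) = 65 × 0.3925 = 25.51 ms.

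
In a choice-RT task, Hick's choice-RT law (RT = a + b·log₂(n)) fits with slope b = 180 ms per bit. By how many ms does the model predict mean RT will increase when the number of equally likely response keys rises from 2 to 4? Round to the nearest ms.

180 ms

Only the slope matters, since a is common to both: ΔRT = b·log₂(n₂/n₁).
log₂(4) − log₂(2) = log₂(4/2) = log₂(2) = 1.
ΔRT = 180 × 1.0000 = 180.000 ms.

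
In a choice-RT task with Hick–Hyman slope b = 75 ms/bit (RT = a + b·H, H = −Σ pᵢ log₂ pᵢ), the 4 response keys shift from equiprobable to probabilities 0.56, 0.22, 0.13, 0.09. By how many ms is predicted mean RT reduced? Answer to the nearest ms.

27 ms

The RT saving is b·ΔH. Equiprobable H₀ = log₂(4) = 2.0000 bits; with the given probabilities H = 1.6443 bits.
b·(H₀ − H) = 75 × (2.0000 − 1.6443) = 26.68 ms.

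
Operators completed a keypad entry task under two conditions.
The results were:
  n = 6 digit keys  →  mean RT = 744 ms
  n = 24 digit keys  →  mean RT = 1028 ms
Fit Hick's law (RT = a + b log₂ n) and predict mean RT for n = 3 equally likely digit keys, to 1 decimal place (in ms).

602.0 ms

Solve the two-equation system in a and b:
  b = (1028 − 744) / (log₂ 24 − log₂ 6) = 284 / (4.5850 − 2.5850) = 142.000 ms/bit
  a = 744 − 142.000 × 2.5850 = 376.935 ms
Then RT(3) = 376.935 + 142.000 × log₂ 3 = 376.935 + 142.000 × 1.5850 ≈ 602.000 ms.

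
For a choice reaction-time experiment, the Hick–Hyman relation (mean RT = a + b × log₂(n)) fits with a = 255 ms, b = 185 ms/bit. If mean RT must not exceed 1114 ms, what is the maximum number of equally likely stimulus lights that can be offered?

Set 255 + 185·log₂ n ≤ 1114 → log₂ n ≤ (1114 − 255)/185 = 4.6432.
So n ≤ 2^4.6432 = 24.989; the largest integer n is 24.

24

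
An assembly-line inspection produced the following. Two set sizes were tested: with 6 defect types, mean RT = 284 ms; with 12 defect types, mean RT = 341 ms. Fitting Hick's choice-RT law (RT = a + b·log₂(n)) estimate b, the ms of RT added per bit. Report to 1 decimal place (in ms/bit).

57.0 ms/bit

The slope on a log₂ axis is (341 − 284) / (3.5850 − 2.5850) = 57.000 ms/bit.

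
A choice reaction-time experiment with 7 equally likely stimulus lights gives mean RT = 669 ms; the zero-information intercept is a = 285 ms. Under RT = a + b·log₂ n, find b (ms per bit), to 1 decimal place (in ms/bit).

7 alternatives carry log₂ 7 = 2.8074 bits; the choice cost is 669 − 285 = 384 ms, so b = 384/2.8074 = 136.784 ms/bit.

136.8 ms/bit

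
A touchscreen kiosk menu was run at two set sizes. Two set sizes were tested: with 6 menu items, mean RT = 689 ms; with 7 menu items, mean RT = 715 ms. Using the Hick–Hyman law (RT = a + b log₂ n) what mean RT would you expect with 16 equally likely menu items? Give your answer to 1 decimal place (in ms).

RT is linear in log₂ n, so two points fix the line:
  b = (715 − 689) / (log₂ 7 − log₂ 6) = 26 / (2.8074 − 2.5850) = 116.910 ms/bit
  a = 689 − 116.910 × 2.5850 = 386.791 ms
Then RT(16) = 386.791 + 116.910 × log₂ 16 = 386.791 + 116.910 × 4 ≈ 854.433 ms.

854.4 ms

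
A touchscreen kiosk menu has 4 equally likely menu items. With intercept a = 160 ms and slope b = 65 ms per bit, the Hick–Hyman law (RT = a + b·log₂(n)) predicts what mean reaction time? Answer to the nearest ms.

290 ms

log₂(4) = 2 bits, so RT = 160 + 65 × 2 ≈ 290.000 ms.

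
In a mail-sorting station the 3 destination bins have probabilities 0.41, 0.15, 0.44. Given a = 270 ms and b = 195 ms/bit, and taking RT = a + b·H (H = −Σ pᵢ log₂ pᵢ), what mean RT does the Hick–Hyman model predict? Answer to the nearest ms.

555 ms

Entropy contributions −pᵢ log₂ pᵢ: 0.5274, 0.4105, 0.5211; sum H = 1.4591 bits.
RT = a + bH = 270 + 195·1.4591 = 554.52 ms.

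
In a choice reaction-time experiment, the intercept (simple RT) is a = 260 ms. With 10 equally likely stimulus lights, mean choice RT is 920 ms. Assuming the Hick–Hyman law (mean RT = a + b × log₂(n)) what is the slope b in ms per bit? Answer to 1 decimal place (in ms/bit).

10 alternatives carry log₂ 10 = 3.3219 bits; the choice cost is 920 − 260 = 660 ms, so b = 660/3.3219 = 198.680 ms/bit.

198.7 ms/bit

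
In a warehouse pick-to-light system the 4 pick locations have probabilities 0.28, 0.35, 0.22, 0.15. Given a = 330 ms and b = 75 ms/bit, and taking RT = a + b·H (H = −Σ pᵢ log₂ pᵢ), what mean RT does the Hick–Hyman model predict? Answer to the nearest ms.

475 ms

Entropy contributions −pᵢ log₂ pᵢ: 0.5142, 0.5301, 0.4806, 0.4105; sum H = 1.9354 bits.
RT = a + bH = 330 + 75·1.9354 = 475.16 ms.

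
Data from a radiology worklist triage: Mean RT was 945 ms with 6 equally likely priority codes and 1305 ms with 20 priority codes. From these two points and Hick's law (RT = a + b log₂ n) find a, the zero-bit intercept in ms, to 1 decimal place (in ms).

The slope on a log₂ axis is (1305 − 945) / (4.3219 − 2.5850) = 207.258 ms/bit.
a = RT₁ − b·log₂ n₁ = 945 − 207.258 × 2.5850 = 409.246 ms.

409.2 ms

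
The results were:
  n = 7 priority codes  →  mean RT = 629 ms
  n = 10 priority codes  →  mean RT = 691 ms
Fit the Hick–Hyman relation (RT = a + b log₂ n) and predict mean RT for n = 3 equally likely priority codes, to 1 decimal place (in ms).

With log₂ n on the abscissa the relation is linear; from the two conditions:
  b = (691 − 629) / (log₂ 10 − log₂ 7) = 62 / (3.3219 − 2.8074) = 120.488 ms/bit
  a = 629 − 120.488 × 2.8074 = 290.747 ms
Then RT(3) = 290.747 + 120.488 × log₂ 3 = 290.747 + 120.488 × 1.5850 ≈ 481.716 ms.

481.7 ms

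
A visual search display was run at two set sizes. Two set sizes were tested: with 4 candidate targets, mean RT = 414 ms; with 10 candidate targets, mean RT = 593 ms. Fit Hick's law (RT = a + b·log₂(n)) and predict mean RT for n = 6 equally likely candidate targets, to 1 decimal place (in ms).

493.2 ms

RT is linear in log₂ n, so two points fix the line:
  b = (593 − 414) / (log₂ 10 − log₂ 4) = 179 / (3.3219 − 2) = 135.408 ms/bit
  a = 414 − 135.408 × 2 = 143.183 ms
Then RT(6) = 143.183 + 135.408 × log₂ 6 = 143.183 + 135.408 × 2.5850 ≈ 493.209 ms.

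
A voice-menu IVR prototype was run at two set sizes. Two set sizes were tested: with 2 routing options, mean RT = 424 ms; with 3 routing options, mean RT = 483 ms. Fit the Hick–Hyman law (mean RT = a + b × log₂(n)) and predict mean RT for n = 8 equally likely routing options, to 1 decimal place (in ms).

Solve the two-equation system in a and b:
  b = (483 − 424) / (log₂ 3 − log₂ 2) = 59 / (1.5850 − 1) = 100.861 ms/bit
  a = 424 − 100.861 × 1 = 323.139 ms
Then RT(8) = 323.139 + 100.861 × log₂ 8 = 323.139 + 100.861 × 3 ≈ 625.722 ms.

625.7 ms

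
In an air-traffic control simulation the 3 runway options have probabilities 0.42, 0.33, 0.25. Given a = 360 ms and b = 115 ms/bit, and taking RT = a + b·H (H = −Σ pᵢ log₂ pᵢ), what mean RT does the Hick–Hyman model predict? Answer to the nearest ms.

539 ms

Entropy contributions −pᵢ log₂ pᵢ: 0.5256, 0.5278, 0.5000; sum H = 1.5535 bits.
RT = a + bH = 360 + 115·1.5535 = 538.65 ms.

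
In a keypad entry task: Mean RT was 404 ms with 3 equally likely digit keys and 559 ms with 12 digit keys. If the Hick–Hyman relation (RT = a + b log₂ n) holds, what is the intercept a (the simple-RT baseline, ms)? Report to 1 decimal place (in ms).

281.2 ms

The slope on a log₂ axis is (559 − 404) / (3.5850 − 1.5850) = 77.500 ms/bit.
Intercept: a = 404 − 77.500·log₂(3) = 281.165 ms.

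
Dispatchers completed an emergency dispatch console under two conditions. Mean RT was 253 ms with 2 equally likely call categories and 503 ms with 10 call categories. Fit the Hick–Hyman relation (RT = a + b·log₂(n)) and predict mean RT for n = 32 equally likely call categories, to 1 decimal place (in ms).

683.7 ms

With log₂ n on the abscissa the relation is linear; from the two conditions:
  b = (503 − 253) / (log₂ 10 − log₂ 2) = 250 / (3.3219 − 1) = 107.669 ms/bit
  a = 253 − 107.669 × 1 = 145.331 ms
Then RT(32) = 145.331 + 107.669 × log₂ 32 = 145.331 + 107.669 × 5 ≈ 683.677 ms.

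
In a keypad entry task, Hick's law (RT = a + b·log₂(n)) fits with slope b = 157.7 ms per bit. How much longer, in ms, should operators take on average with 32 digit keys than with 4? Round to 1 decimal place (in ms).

473.1 ms

ΔRT = (a + b log₂ n₂) − (a + b log₂ n₁) = b·(log₂ n₂ − log₂ n₁).
log₂(32) − log₂(4) = log₂(32/4) = log₂(8) = 3.
ΔRT = 157.7 × 3.0000 = 473.100 ms.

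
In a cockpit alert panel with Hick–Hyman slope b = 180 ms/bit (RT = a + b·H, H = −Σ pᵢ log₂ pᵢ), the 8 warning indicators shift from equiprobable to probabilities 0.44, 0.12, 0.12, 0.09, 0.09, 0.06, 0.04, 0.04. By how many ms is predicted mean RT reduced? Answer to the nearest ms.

The RT saving is b·ΔH. Equiprobable H₀ = log₂(8) = 3.0000 bits; with the given probabilities H = 2.4956 bits.
b·(H₀ − H) = 180 × (3.0000 − 2.4956) = 90.79 ms.

91 ms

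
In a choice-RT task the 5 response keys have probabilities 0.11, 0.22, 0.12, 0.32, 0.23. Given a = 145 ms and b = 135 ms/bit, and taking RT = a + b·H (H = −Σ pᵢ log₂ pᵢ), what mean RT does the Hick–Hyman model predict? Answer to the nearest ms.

H = 0.11·log₂(1/0.11) + 0.22·log₂(1/0.22) + 0.12·log₂(1/0.12) + 0.32·log₂(1/0.32) + 0.23·log₂(1/0.23) = 2.2116 bits.
RT = 145 + 135 × 2.2116 = 443.57 ms.

444 ms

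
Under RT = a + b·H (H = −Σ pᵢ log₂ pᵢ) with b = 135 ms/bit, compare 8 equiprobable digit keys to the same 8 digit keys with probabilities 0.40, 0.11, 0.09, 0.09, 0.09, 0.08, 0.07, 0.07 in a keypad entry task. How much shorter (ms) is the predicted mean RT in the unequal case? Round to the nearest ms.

Equiprobable entropy H₀ = log₂ 8 = 3.0000 bits.
Skewed entropy H = −Σ pᵢ log₂ pᵢ = 2.6456 bits.
ΔRT = b·(H₀ − H) = 135 × 0.3544 = 47.84 ms.

48 ms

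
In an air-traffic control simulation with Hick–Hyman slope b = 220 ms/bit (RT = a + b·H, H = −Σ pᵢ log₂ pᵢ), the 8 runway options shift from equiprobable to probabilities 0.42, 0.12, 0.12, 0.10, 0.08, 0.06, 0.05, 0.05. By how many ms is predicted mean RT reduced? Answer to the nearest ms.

Equiprobable entropy H₀ = log₂ 8 = 3.0000 bits.
Skewed entropy H = −Σ pᵢ log₂ pᵢ = 2.5592 bits.
ΔRT = b·(H₀ − H) = 220 × 0.4408 = 96.97 ms.

97 ms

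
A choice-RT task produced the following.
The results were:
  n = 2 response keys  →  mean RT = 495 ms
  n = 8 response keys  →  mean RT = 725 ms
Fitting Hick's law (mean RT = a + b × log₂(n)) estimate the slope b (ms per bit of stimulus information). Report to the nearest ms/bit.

115 ms/bit

The slope on a log₂ axis is (725 − 495) / (3 − 1) = 115 ms/bit.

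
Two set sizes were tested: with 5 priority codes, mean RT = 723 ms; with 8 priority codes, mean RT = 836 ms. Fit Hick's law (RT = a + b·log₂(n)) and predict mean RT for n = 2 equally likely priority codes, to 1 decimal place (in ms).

502.7 ms

With log₂ n on the abscissa the relation is linear; from the two conditions:
  b = (836 − 723) / (log₂ 8 − log₂ 5) = 113 / (3 − 2.3219) = 166.649 ms/bit
  a = 723 − 166.649 × 2.3219 = 336.053 ms
Then RT(2) = 336.053 + 166.649 × log₂ 2 = 336.053 + 166.649 × 1 ≈ 502.702 ms.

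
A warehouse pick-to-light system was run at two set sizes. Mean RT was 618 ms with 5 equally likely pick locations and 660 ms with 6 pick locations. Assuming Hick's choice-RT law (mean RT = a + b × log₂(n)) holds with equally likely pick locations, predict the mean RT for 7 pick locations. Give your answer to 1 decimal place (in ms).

695.5 ms

RT is linear in log₂ n, so two points fix the line:
  b = (660 − 618) / (log₂ 6 − log₂ 5) = 42 / (2.5850 − 2.3219) = 159.675 ms/bit
  a = 618 − 159.675 × 2.3219 = 247.246 ms
Then RT(7) = 247.246 + 159.675 × log₂ 7 = 247.246 + 159.675 × 2.8074 ≈ 695.510 ms.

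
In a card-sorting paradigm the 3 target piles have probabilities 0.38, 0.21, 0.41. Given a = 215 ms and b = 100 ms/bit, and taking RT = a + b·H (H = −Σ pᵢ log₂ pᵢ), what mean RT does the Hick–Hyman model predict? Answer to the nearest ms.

Entropy contributions −pᵢ log₂ pᵢ: 0.5305, 0.4728, 0.5274; sum H = 1.5307 bits.
RT = a + bH = 215 + 100·1.5307 = 368.07 ms.

368 ms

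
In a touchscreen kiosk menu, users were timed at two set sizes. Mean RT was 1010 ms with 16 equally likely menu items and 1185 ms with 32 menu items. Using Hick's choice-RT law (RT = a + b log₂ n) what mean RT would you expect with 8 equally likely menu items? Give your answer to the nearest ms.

835 ms

RT is linear in log₂ n, so two points fix the line:
  b = (1185 − 1010) / (log₂ 32 − log₂ 16) = 175 / (5 − 4) = 175 ms/bit
  a = 1010 − 175 × 4 = 310 ms
Then RT(8) = 310 + 175 × log₂ 8 = 310 + 175 × 3 ≈ 835.000 ms.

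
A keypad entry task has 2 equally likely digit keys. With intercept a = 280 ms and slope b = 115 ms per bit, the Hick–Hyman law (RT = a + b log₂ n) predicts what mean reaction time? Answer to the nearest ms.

log₂(2) = 1 bits, so RT = 280 + 115 × 1 ≈ 395.000 ms.

395 ms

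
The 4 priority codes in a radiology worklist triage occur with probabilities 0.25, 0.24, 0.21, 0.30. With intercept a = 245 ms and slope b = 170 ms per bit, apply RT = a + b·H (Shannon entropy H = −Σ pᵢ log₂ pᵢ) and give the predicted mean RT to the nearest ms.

583 ms

Entropy contributions −pᵢ log₂ pᵢ: 0.5000, 0.4941, 0.4728, 0.5211; sum H = 1.9880 bits.
RT = a + bH = 245 + 170·1.9880 = 582.97 ms.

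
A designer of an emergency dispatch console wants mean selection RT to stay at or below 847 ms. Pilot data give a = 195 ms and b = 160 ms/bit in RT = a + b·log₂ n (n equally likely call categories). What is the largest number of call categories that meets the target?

Set 195 + 160·log₂ n ≤ 847 → log₂ n ≤ (847 − 195)/160 = 4.0750.
So n ≤ 2^4.0750 = 16.854; the largest integer n is 16.

16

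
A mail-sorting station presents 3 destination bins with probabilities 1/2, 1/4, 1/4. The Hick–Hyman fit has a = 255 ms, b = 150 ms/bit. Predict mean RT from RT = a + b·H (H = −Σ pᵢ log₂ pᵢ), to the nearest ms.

480 ms

Each term −pᵢ log₂ pᵢ: 0.5·1 + 0.25·2 + 0.25·2; summed, H = 1.500 bits.
Mean RT = a + bH = 255 + 150·1.500 = 480.00 ms.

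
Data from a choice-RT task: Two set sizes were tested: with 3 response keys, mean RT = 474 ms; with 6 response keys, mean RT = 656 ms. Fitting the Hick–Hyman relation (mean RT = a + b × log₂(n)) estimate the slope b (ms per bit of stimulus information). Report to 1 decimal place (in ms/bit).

Slope: b = (656 − 474) / (log₂ 6 − log₂ 3) = 182/1.0000 = 182.000 ms/bit.

182.0 ms/bit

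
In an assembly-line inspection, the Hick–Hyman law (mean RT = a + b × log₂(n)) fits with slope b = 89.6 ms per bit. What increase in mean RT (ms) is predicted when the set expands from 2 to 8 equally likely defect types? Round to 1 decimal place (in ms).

179.2 ms

ΔRT = (a + b log₂ n₂) − (a + b log₂ n₁) = b·(log₂ n₂ − log₂ n₁).
log₂(8) − log₂(2) = log₂(8/2) = log₂(4) = 2.
ΔRT = 89.6 × 2.0000 = 179.200 ms.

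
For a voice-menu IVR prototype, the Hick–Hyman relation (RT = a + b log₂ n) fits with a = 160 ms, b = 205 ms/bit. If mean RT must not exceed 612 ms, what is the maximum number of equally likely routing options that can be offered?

4

205·log₂ n ≤ 612 − 160 = 452, giving log₂ n ≤ 2.2049 and n ≤ 4.610. The largest whole number is 4.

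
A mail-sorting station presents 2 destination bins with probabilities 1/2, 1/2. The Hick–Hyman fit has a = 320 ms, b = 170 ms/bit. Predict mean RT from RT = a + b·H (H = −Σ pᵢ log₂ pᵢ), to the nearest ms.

Each term −pᵢ log₂ pᵢ: 0.5·1 + 0.5·1; summed, H = 1.000 bits.
Mean RT = a + bH = 320 + 170·1.000 = 490.00 ms.

490 ms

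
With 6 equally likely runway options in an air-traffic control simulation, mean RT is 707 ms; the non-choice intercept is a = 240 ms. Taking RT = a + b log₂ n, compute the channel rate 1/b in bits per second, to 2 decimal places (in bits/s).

b = (707 − 240)/log₂ 6 = 467/2.5850 = 180.660 ms per bit = 0.18066 s/bit; the reciprocal is 5.535 bits/s.

5.54 bits/s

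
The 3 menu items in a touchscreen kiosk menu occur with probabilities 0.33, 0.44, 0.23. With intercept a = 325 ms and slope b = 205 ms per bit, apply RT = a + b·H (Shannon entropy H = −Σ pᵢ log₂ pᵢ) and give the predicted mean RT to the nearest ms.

Entropy contributions −pᵢ log₂ pᵢ: 0.5278, 0.5211, 0.4877; sum H = 1.5366 bits.
RT = a + bH = 325 + 205·1.5366 = 640.01 ms.

640 ms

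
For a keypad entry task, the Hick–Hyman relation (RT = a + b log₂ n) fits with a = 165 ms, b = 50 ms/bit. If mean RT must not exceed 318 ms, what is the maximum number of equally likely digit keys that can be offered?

Information budget: (318 − 165)/50 = 3.0600 bits, so n ≤ 2^3.0600 = 8.340 → at most 8.

8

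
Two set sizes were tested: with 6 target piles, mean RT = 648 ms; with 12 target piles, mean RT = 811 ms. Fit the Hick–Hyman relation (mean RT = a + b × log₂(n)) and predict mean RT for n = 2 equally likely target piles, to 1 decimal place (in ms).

389.7 ms

Solve the two-equation system in a and b:
  b = (811 − 648) / (log₂ 12 − log₂ 6) = 163 / (3.5850 − 2.5850) = 163.000 ms/bit
  a = 648 − 163.000 × 2.5850 = 226.651 ms
Then RT(2) = 226.651 + 163.000 × log₂ 2 = 226.651 + 163.000 × 1 ≈ 389.651 ms.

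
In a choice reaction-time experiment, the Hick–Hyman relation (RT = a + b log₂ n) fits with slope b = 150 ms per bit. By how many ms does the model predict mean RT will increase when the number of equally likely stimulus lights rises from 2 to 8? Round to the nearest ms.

The intercept a cancels: ΔRT = b·(log₂ n₂ − log₂ n₁) = b·log₂(n₂/n₁).
log₂(8) − log₂(2) = log₂(8/2) = log₂(4) = 2.
ΔRT = 150 × 2.0000 = 300.000 ms.

300 ms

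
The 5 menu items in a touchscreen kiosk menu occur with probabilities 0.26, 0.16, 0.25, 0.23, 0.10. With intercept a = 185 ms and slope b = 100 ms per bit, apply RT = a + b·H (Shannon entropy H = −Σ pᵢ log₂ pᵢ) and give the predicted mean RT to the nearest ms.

Entropy contributions −pᵢ log₂ pᵢ: 0.5053, 0.4230, 0.5000, 0.4877, 0.3322; sum H = 2.2482 bits.
RT = a + bH = 185 + 100·2.2482 = 409.82 ms.

410 ms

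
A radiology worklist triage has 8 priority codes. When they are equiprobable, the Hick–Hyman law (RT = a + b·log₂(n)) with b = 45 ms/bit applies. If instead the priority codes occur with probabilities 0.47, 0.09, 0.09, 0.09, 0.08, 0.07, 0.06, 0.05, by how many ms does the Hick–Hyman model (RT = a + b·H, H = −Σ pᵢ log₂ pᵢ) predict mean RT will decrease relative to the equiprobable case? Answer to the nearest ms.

The RT saving is b·ΔH. Equiprobable H₀ = log₂(8) = 3.0000 bits; with the given probabilities H = 2.4696 bits.
b·(H₀ − H) = 45 × (3.0000 − 2.4696) = 23.87 ms.

24 ms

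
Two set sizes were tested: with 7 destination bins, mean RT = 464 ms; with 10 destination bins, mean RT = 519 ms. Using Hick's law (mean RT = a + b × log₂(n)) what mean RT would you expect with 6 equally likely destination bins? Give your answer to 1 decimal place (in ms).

440.2 ms

Fit slope and intercept:
  b = (519 − 464) / (log₂ 10 − log₂ 7) = 55 / (3.3219 − 2.8074) = 106.885 ms/bit
  a = 464 − 106.885 × 2.8074 = 163.937 ms
Then RT(6) = 163.937 + 106.885 × log₂ 6 = 163.937 + 106.885 × 2.5850 ≈ 440.230 ms.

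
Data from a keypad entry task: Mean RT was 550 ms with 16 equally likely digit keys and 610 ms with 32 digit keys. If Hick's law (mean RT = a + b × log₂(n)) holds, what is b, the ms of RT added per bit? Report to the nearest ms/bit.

60 ms/bit

Slope: b = (610 − 550) / (log₂ 32 − log₂ 16) = 60/1.0000 = 60 ms/bit.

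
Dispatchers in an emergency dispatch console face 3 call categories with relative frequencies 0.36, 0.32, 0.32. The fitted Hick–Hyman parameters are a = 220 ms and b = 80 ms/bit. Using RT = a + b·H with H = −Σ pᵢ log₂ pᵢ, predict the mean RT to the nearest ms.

347 ms

Entropy contributions −pᵢ log₂ pᵢ: 0.5306, 0.5260, 0.5260; sum H = 1.5827 bits.
RT = a + bH = 220 + 80·1.5827 = 346.61 ms.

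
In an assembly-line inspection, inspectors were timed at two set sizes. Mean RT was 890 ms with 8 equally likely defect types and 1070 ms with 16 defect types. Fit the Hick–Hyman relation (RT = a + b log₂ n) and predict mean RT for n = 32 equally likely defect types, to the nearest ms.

1250 ms

Solve the two-equation system in a and b:
  b = (1070 − 890) / (log₂ 16 − log₂ 8) = 180 / (4 − 3) = 180 ms/bit
  a = 890 − 180 × 3 = 350 ms
Then RT(32) = 350 + 180 × log₂ 32 = 350 + 180 × 5 ≈ 1250.000 ms.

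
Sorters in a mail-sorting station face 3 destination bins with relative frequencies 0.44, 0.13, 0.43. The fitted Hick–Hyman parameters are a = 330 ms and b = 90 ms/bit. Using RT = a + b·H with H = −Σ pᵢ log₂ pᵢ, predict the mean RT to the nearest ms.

H = 0.44·log₂(1/0.44) + 0.13·log₂(1/0.13) + 0.43·log₂(1/0.43) = 1.4274 bits.
RT = 330 + 90 × 1.4274 = 458.46 ms.

458 ms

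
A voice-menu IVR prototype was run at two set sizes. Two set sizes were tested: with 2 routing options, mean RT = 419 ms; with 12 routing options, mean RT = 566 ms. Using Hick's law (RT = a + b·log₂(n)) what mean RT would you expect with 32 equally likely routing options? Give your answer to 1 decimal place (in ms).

646.5 ms

With log₂ n on the abscissa the relation is linear; from the two conditions:
  b = (566 − 419) / (log₂ 12 − log₂ 2) = 147 / (3.5850 − 1) = 56.867 ms/bit
  a = 419 − 56.867 × 1 = 362.133 ms
Then RT(32) = 362.133 + 56.867 × log₂ 32 = 362.133 + 56.867 × 5 ≈ 646.469 ms.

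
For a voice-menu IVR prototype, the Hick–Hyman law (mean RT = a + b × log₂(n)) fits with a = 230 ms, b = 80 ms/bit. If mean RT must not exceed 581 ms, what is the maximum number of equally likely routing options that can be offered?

20

Information budget: (581 − 230)/80 = 4.3875 bits, so n ≤ 2^4.3875 = 20.930 → at most 20.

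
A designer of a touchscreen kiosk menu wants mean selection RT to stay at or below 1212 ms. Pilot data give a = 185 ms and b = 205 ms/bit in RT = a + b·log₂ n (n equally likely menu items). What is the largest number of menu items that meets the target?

32

Set 185 + 205·log₂ n ≤ 1212 → log₂ n ≤ (1212 − 185)/205 = 5.0098.
So n ≤ 2^5.0098 = 32.217; the largest integer n is 32.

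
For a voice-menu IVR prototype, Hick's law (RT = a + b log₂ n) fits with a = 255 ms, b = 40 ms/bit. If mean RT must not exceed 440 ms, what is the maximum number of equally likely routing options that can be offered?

Information budget: (440 − 255)/40 = 4.6250 bits, so n ≤ 2^4.6250 = 24.675 → at most 24.

24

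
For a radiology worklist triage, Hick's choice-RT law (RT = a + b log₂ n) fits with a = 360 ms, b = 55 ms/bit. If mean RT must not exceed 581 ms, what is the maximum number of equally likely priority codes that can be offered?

Set 360 + 55·log₂ n ≤ 581 → log₂ n ≤ (581 − 360)/55 = 4.0182.
So n ≤ 2^4.0182 = 16.203; the largest integer n is 16.

16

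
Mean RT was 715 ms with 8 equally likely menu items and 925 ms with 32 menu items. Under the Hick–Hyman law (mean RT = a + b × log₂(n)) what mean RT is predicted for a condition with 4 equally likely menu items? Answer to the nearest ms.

610 ms

With log₂ n on the abscissa the relation is linear; from the two conditions:
  b = (925 − 715) / (log₂ 32 − log₂ 8) = 210 / (5 − 3) = 105 ms/bit
  a = 715 − 105 × 3 = 400 ms
Then RT(4) = 400 + 105 × log₂ 4 = 400 + 105 × 2 ≈ 610.000 ms.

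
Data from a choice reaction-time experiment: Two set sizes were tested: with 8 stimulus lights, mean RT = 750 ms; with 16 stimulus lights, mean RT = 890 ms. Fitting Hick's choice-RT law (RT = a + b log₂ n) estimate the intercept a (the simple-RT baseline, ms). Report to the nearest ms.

The slope on a log₂ axis is (890 − 750) / (4 − 3) = 140 ms/bit.
Intercept: a = 750 − 140·log₂(8) = 330.000 ms.

330 ms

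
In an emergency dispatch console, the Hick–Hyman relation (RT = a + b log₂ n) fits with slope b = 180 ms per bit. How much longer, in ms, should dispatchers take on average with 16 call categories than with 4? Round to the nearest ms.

360 ms

ΔRT = (a + b log₂ n₂) − (a + b log₂ n₁) = b·(log₂ n₂ − log₂ n₁).
log₂(16) − log₂(4) = log₂(16/4) = log₂(4) = 2.
ΔRT = 180 × 2.0000 = 360.000 ms.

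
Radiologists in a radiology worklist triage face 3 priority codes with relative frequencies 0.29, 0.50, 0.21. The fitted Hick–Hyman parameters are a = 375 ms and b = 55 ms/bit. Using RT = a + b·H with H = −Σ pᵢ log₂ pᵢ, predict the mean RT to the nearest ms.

H = 0.29·log₂(1/0.29) + 0.50·log₂(1/0.50) + 0.21·log₂(1/0.21) = 1.4907 bits.
RT = 375 + 55 × 1.4907 = 456.99 ms.

457 ms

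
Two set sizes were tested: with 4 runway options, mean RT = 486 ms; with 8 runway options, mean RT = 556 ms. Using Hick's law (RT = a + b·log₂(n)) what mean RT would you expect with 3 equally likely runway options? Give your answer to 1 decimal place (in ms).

456.9 ms

RT is linear in log₂ n, so two points fix the line:
  b = (556 − 486) / (log₂ 8 − log₂ 4) = 70 / (3 − 2) = 70.000 ms/bit
  a = 486 − 70.000 × 2 = 346.000 ms
Then RT(3) = 346.000 + 70.000 × log₂ 3 = 346.000 + 70.000 × 1.5850 ≈ 456.947 ms.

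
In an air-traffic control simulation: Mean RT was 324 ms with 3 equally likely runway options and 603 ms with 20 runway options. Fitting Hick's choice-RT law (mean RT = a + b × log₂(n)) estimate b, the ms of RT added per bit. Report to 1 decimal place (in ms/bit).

The slope on a log₂ axis is (603 − 324) / (4.3219 − 1.5850) = 101.938 ms/bit.

101.9 ms/bit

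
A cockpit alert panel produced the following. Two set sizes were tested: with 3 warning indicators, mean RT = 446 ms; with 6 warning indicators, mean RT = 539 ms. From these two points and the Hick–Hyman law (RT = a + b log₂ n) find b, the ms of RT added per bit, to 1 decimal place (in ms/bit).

b = (RT₂ − RT₁)/(log₂ n₂ − log₂ n₁) = (539 − 446)/(2.5850 − 1.5850) = 93.000 ms/bit.

93.0 ms/bit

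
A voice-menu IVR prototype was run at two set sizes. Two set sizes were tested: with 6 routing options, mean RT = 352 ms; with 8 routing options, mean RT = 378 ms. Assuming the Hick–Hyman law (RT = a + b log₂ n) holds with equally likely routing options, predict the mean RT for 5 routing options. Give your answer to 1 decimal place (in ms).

335.5 ms

RT is linear in log₂ n, so two points fix the line:
  b = (378 − 352) / (log₂ 8 − log₂ 6) = 26 / (3 − 2.5850) = 62.645 ms/bit
  a = 352 − 62.645 × 2.5850 = 190.065 ms
Then RT(5) = 190.065 + 62.645 × log₂ 5 = 190.065 + 62.645 × 2.3219 ≈ 335.522 ms.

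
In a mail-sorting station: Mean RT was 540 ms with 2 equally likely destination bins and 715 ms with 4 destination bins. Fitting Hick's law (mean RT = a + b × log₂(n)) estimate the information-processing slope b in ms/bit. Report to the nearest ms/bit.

b = (RT₂ − RT₁)/(log₂ n₂ − log₂ n₁) = (715 − 540)/(2 − 1) = 175 ms/bit.

175 ms/bit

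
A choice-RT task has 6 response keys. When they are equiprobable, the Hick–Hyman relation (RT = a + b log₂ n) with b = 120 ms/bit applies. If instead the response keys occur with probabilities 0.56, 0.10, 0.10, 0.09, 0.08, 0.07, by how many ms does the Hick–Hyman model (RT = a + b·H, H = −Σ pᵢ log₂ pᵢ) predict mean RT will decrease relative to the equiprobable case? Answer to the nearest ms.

Equiprobable entropy H₀ = log₂ 6 = 2.5850 bits.
Skewed entropy H = −Σ pᵢ log₂ pᵢ = 2.0055 bits.
ΔRT = b·(H₀ − H) = 120 × 0.5794 = 69.53 ms.

70 ms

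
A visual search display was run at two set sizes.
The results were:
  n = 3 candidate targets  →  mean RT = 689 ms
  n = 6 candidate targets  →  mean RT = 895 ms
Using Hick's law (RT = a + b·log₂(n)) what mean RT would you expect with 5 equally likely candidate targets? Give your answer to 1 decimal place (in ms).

Solve the two-equation system in a and b:
  b = (895 − 689) / (log₂ 6 − log₂ 3) = 206 / (2.5850 − 1.5850) = 206.000 ms/bit
  a = 689 − 206.000 × 1.5850 = 362.498 ms
Then RT(5) = 362.498 + 206.000 × log₂ 5 = 362.498 + 206.000 × 2.3219 ≈ 840.815 ms.

840.8 ms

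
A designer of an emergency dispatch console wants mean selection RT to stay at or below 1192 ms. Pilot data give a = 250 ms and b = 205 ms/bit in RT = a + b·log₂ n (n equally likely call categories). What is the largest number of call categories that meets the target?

24

Information budget: (1192 − 250)/205 = 4.5951 bits, so n ≤ 2^4.5951 = 24.170 → at most 24.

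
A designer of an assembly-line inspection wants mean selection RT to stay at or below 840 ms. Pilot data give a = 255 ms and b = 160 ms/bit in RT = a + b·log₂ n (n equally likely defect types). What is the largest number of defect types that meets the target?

Set 255 + 160·log₂ n ≤ 840 → log₂ n ≤ (840 − 255)/160 = 3.6562.
So n ≤ 2^3.6562 = 12.608; the largest integer n is 12.

12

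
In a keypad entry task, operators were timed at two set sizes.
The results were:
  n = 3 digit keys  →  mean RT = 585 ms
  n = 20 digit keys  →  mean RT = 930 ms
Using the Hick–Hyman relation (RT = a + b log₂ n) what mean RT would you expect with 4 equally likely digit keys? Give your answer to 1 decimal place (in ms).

637.3 ms

RT is linear in log₂ n, so two points fix the line:
  b = (930 − 585) / (log₂ 20 − log₂ 3) = 345 / (4.3219 − 1.5850) = 126.052 ms/bit
  a = 585 − 126.052 × 1.5850 = 385.212 ms
Then RT(4) = 385.212 + 126.052 × log₂ 4 = 385.212 + 126.052 × 2 ≈ 637.316 ms.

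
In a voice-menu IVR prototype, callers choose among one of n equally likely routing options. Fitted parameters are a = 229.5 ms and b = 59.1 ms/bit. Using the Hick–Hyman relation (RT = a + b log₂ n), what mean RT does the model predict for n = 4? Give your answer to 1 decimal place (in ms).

log₂(4) = 2 bits, so RT = 229.5 + 59.1 × 2 ≈ 347.700 ms.

347.7 ms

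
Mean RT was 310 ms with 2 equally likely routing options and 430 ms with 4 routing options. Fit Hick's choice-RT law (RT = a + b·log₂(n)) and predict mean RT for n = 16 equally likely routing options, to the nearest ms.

Solve the two-equation system in a and b:
  b = (430 − 310) / (log₂ 4 − log₂ 2) = 120 / (2 − 1) = 120 ms/bit
  a = 310 − 120 × 1 = 190 ms
Then RT(16) = 190 + 120 × log₂ 16 = 190 + 120 × 4 ≈ 670.000 ms.

670 ms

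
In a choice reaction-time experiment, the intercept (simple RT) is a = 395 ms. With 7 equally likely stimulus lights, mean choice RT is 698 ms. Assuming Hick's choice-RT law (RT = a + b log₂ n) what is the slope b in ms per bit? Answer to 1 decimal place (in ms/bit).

107.9 ms/bit

b = (698 − 395) / log₂(7) = 303 / 2.8074 = 107.931 ms/bit.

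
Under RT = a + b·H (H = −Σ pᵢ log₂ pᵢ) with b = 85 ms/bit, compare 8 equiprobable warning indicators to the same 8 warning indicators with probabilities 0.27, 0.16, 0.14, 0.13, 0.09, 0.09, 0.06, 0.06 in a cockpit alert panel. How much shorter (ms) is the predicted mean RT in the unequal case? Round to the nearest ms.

15 ms

The RT saving is b·ΔH. Equiprobable H₀ = log₂(8) = 3.0000 bits; with the given probabilities H = 2.8252 bits.
b·(H₀ − H) = 85 × (3.0000 − 2.8252) = 14.86 ms.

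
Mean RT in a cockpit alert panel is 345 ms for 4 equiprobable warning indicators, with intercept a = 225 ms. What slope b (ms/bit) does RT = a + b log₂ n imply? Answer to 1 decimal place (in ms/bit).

60.0 ms/bit

log₂(4) = 2 bits.
b = (RT − a)/log₂ n = (345 − 225) / 2 = 60.000 ms/bit.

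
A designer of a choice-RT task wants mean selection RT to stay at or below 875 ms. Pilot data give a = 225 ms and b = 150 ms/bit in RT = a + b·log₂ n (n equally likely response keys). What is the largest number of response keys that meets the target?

20

Information budget: (875 − 225)/150 = 4.3333 bits, so n ≤ 2^4.3333 = 20.159 → at most 20.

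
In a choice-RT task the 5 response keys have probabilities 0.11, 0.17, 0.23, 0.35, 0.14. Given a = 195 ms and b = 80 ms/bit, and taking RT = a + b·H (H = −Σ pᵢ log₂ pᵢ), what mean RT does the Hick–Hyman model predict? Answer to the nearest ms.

Entropy contributions −pᵢ log₂ pᵢ: 0.3503, 0.4346, 0.4877, 0.5301, 0.3971; sum H = 2.1998 bits.
RT = a + bH = 195 + 80·2.1998 = 370.98 ms.

371 ms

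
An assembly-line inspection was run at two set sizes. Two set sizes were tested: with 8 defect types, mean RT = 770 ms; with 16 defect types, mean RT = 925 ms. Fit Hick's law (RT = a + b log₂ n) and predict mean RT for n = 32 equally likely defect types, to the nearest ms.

Fit slope and intercept:
  b = (925 − 770) / (log₂ 16 − log₂ 8) = 155 / (4 − 3) = 155 ms/bit
  a = 770 − 155 × 3 = 305 ms
Then RT(32) = 305 + 155 × log₂ 32 = 305 + 155 × 5 ≈ 1080.000 ms.

1080 ms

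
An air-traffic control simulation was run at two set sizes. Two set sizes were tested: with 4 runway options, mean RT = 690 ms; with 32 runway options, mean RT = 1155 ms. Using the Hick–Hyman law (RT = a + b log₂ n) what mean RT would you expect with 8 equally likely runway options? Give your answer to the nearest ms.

With log₂ n on the abscissa the relation is linear; from the two conditions:
  b = (1155 − 690) / (log₂ 32 − log₂ 4) = 465 / (5 − 2) = 155 ms/bit
  a = 690 − 155 × 2 = 380 ms
Then RT(8) = 380 + 155 × log₂ 8 = 380 + 155 × 3 ≈ 845.000 ms.

845 ms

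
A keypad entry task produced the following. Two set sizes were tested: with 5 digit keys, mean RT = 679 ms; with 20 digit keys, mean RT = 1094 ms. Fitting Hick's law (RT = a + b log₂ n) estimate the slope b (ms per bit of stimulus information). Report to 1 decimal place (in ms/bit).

207.5 ms/bit

b = (RT₂ − RT₁)/(log₂ n₂ − log₂ n₁) = (1094 − 679)/(4.3219 − 2.3219) = 207.500 ms/bit.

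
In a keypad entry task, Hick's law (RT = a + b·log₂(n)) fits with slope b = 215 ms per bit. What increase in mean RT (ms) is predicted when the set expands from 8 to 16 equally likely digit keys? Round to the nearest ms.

215 ms

Only the slope matters, since a is common to both: ΔRT = b·log₂(n₂/n₁).
log₂(16) − log₂(8) = log₂(16/8) = log₂(2) = 1.
ΔRT = 215 × 1.0000 = 215.000 ms.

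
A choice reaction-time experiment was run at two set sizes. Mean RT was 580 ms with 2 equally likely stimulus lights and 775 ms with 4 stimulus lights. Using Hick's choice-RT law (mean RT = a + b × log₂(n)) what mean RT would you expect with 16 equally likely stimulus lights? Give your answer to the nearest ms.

RT is linear in log₂ n, so two points fix the line:
  b = (775 − 580) / (log₂ 4 − log₂ 2) = 195 / (2 − 1) = 195 ms/bit
  a = 580 − 195 × 1 = 385 ms
Then RT(16) = 385 + 195 × log₂ 16 = 385 + 195 × 4 ≈ 1165.000 ms.

1165 ms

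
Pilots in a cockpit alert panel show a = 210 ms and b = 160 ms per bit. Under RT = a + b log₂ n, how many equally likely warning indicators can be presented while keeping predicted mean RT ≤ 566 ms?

Set 210 + 160·log₂ n ≤ 566 → log₂ n ≤ (566 − 210)/160 = 2.2250.
So n ≤ 2^2.2250 = 4.675; the largest integer n is 4.

4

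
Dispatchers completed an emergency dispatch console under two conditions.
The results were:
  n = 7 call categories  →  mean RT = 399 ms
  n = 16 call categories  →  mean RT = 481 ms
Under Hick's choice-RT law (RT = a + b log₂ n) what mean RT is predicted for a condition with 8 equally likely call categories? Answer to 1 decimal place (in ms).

412.2 ms

RT is linear in log₂ n, so two points fix the line:
  b = (481 − 399) / (log₂ 16 − log₂ 7) = 82 / (4 − 2.8074) = 68.755 ms/bit
  a = 399 − 68.755 × 2.8074 = 205.981 ms
Then RT(8) = 205.981 + 68.755 × log₂ 8 = 205.981 + 68.755 × 3 ≈ 412.245 ms.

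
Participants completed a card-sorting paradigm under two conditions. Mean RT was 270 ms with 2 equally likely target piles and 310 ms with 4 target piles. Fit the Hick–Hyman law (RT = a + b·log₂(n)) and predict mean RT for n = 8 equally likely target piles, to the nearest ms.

RT is linear in log₂ n, so two points fix the line:
  b = (310 − 270) / (log₂ 4 − log₂ 2) = 40 / (2 − 1) = 40 ms/bit
  a = 270 − 40 × 1 = 230 ms
Then RT(8) = 230 + 40 × log₂ 8 = 230 + 40 × 3 ≈ 350.000 ms.

350 ms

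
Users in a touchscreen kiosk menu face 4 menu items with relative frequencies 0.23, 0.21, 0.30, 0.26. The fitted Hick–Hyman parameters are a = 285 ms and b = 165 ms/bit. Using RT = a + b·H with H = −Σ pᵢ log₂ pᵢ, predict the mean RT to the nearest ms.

613 ms

Entropy contributions −pᵢ log₂ pᵢ: 0.4877, 0.4728, 0.5211, 0.5053; sum H = 1.9869 bits.
RT = a + bH = 285 + 165·1.9869 = 612.83 ms.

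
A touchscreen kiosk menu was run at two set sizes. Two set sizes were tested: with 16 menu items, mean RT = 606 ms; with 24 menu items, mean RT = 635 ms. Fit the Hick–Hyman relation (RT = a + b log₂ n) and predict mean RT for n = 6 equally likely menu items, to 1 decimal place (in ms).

535.8 ms

RT is linear in log₂ n, so two points fix the line:
  b = (635 − 606) / (log₂ 24 − log₂ 16) = 29 / (4.5850 − 4) = 49.576 ms/bit
  a = 606 − 49.576 × 4 = 407.697 ms
Then RT(6) = 407.697 + 49.576 × log₂ 6 = 407.697 + 49.576 × 2.5850 ≈ 535.848 ms.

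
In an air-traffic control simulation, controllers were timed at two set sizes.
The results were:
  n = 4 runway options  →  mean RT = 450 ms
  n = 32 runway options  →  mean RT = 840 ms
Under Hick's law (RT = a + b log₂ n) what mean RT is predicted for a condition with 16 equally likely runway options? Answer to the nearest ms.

710 ms

With log₂ n on the abscissa the relation is linear; from the two conditions:
  b = (840 − 450) / (log₂ 32 − log₂ 4) = 390 / (5 − 2) = 130 ms/bit
  a = 450 − 130 × 2 = 190 ms
Then RT(16) = 190 + 130 × log₂ 16 = 190 + 130 × 4 ≈ 710.000 ms.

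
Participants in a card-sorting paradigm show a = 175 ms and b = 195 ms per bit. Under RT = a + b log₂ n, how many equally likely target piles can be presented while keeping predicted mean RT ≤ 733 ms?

195·log₂ n ≤ 733 − 175 = 558, giving log₂ n ≤ 2.8615 and n ≤ 7.268. The largest whole number is 7.

7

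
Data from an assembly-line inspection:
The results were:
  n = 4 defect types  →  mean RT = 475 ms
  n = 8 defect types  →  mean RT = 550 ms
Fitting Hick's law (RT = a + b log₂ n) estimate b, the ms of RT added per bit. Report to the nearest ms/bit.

75 ms/bit

b = (RT₂ − RT₁)/(log₂ n₂ − log₂ n₁) = (550 − 475)/(3 − 2) = 75 ms/bit.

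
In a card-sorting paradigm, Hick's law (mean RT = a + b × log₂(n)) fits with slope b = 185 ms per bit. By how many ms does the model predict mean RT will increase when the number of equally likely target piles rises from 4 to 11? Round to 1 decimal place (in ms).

270.0 ms

The intercept a cancels: ΔRT = b·(log₂ n₂ − log₂ n₁) = b·log₂(n₂/n₁).
log₂(11) − log₂(4) = 3.4594 − 2 = 1.4594.
ΔRT = 185 × 1.4594 = 269.995 ms.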